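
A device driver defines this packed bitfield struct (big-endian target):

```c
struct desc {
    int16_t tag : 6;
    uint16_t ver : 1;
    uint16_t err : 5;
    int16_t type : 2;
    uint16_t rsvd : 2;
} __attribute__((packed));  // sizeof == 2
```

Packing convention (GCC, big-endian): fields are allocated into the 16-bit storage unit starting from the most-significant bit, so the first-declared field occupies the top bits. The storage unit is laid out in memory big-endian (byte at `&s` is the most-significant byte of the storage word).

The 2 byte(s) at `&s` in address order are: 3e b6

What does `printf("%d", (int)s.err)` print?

11

[0]=0x3e [1]=0xb6 (big-endian) → word 0x3eb6
tag:6 @ bit 10 → (0x3eb6>>10)&0x3f = 0xf
ver:1 @ bit 9 → (0x3eb6>>9)&0x1 = 0x1
err:5 @ bit 4 → (0x3eb6>>4)&0x1f = 0xb  ←
type:2 @ bit 2 → (0x3eb6>>2)&0x3 = 0x1
rsvd:2 @ bit 0 → (0x3eb6>>0)&0x3 = 0x2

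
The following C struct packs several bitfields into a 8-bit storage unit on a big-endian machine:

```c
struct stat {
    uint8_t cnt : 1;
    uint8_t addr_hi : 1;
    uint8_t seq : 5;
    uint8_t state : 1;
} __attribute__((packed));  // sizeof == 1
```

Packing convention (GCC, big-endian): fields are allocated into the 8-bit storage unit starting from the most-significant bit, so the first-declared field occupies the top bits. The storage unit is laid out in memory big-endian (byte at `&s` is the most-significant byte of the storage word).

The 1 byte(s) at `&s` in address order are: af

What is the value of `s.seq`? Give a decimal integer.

[0]=0xaf (big-endian) → word 0xaf
cnt [7+:1] = (word>>7) & 0x1 = 1
addr_hi [6+:1] = (word>>6) & 0x1 = 0
seq [1+:5] = (word>>1) & 0x1f = 23  ←
state [0+:1] = (word>>0) & 0x1 = 1

23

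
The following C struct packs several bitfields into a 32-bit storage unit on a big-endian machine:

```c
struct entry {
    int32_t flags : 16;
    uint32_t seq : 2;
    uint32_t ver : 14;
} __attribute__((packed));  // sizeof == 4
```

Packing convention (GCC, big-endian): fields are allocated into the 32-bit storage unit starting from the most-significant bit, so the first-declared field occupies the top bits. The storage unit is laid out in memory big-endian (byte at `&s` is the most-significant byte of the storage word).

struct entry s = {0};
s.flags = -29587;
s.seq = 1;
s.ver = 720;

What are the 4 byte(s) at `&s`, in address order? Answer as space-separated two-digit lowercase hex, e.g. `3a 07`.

8c 6d 42 d0

flags (16b) val=-29587 bits=0x8c6d at bit 16: 0x8c6d0000
seq (2b) val=1 bits=0x1 at bit 14: 0x8c6d4000
ver (14b) val=720 bits=0x2d0 at bit 0: 0x8c6d42d0
word = 0x8c6d42d0 → big-endian bytes:
  [0]=0x8c  [1]=0x6d  [2]=0x42  [3]=0xd0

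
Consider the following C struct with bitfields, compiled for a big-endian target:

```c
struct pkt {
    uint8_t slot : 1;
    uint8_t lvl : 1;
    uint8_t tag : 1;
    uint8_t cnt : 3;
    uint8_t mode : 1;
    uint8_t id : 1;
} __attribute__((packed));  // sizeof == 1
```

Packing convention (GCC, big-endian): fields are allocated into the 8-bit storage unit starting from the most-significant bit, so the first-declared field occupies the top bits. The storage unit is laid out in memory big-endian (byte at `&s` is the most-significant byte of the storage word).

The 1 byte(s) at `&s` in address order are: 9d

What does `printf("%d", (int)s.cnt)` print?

7

[0]=0x9d (big-endian) → word 0x9d
slot:1 @ bit 7 → (0x9d>>7)&0x1 = 0x1
lvl:1 @ bit 6 → (0x9d>>6)&0x1 = 0x0
tag:1 @ bit 5 → (0x9d>>5)&0x1 = 0x0
cnt:3 @ bit 2 → (0x9d>>2)&0x7 = 0x7  ←
mode:1 @ bit 1 → (0x9d>>1)&0x1 = 0x0
id:1 @ bit 0 → (0x9d>>0)&0x1 = 0x1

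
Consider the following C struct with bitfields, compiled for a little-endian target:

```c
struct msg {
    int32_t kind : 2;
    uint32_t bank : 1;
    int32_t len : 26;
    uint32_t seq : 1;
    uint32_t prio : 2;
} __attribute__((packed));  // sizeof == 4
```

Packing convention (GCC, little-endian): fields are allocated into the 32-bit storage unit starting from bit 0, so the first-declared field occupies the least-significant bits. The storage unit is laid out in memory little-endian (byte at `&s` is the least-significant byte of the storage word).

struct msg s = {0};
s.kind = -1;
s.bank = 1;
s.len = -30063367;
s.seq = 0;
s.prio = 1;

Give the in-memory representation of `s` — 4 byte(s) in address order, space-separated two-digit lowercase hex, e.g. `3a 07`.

[0+:2] kind=-1 & 0x3 = 0x3; word=0x00000003
[2+:1] bank=1 & 0x1 = 0x1; word=0x00000007
[3+:26] len=-30063367 & 0x3ffffff = 0x23544f9; word=0x11aa27cf
[29+:1] seq=0 & 0x1 = 0x0; word=0x11aa27cf
[30+:2] prio=1 & 0x3 = 0x1; word=0x51aa27cf
word = 0x51aa27cf → little-endian bytes:
  [0]=0xcf  [1]=0x27  [2]=0xaa  [3]=0x51

cf 27 aa 51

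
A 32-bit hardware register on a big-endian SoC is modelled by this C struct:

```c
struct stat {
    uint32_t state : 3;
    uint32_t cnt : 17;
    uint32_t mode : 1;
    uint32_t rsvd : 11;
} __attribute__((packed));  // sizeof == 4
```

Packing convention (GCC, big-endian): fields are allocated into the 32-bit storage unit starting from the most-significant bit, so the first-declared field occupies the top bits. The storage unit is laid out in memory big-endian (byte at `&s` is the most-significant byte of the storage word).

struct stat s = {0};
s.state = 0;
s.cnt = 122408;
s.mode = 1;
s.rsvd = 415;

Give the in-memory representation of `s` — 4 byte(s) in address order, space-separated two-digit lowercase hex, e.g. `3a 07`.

[29+:3] state=0 & 0x7 = 0x0; word=0x00000000
[12+:17] cnt=122408 & 0x1ffff = 0x1de28; word=0x1de28000
[11+:1] mode=1 & 0x1 = 0x1; word=0x1de28800
[0+:11] rsvd=415 & 0x7ff = 0x19f; word=0x1de2899f
word = 0x1de2899f → big-endian bytes:
  [0]=0x1d  [1]=0xe2  [2]=0x89  [3]=0x9f

1d e2 89 9f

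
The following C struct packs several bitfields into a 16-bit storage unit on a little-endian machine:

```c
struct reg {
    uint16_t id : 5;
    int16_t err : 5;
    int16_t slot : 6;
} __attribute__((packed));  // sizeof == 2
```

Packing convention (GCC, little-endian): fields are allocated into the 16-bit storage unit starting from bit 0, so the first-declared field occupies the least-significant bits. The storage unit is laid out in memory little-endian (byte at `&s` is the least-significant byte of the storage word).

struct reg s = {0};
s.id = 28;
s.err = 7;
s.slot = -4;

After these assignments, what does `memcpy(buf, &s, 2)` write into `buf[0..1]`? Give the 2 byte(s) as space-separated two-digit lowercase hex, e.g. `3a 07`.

fc f0

id:5 = 28 → 0x1c << 0 → word 0x001c
err:5 = 7 → 0x7 << 5 → word 0x00fc
slot:6 = -4 → 0x3c << 10 → word 0xf0fc
word = 0xf0fc → little-endian bytes:
  [0]=0xfc  [1]=0xf0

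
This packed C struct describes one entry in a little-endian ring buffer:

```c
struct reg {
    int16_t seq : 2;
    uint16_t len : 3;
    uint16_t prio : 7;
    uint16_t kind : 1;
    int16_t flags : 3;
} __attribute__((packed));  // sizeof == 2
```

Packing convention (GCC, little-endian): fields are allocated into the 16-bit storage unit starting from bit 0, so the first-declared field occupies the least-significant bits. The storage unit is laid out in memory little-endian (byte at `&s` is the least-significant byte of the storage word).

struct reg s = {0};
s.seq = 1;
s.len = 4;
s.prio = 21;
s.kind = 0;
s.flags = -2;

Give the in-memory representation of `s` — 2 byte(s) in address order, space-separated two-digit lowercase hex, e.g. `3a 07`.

b1 c2

seq:2 = 1 → 0x1 << 0 → word 0x0001
len:3 = 4 → 0x4 << 2 → word 0x0011
prio:7 = 21 → 0x15 << 5 → word 0x02b1
kind:1 = 0 → 0x0 << 12 → word 0x02b1
flags:3 = -2 → 0x6 << 13 → word 0xc2b1
word = 0xc2b1 → little-endian bytes:
  [0]=0xb1  [1]=0xc2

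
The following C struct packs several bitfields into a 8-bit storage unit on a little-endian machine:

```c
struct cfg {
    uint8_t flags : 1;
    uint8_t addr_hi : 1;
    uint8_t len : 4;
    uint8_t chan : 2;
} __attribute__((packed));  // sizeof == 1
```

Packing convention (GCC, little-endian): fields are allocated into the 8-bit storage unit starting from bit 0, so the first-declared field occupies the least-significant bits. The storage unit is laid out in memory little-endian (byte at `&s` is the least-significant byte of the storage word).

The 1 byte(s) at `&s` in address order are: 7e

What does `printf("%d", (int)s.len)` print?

15

[0]=0x7e (little-endian) → word 0x7e
flags:1 @ bit 0 → (0x7e>>0)&0x1 = 0x0
addr_hi:1 @ bit 1 → (0x7e>>1)&0x1 = 0x1
len:4 @ bit 2 → (0x7e>>2)&0xf = 0xf  ←
chan:2 @ bit 6 → (0x7e>>6)&0x3 = 0x1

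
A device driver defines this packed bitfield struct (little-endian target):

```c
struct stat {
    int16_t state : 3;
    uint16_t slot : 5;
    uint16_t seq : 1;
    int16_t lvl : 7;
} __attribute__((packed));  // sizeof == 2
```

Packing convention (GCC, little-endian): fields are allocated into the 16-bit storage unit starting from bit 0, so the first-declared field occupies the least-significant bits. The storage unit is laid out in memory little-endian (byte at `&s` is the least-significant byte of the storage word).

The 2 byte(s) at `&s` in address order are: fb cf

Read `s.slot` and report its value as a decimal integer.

[0]=0xfb [1]=0xcf (little-endian) → word 0xcffb
state [0+:3] = (word>>0) & 0x7 = 3
slot [3+:5] = (word>>3) & 0x1f = 31  ←
seq [8+:1] = (word>>8) & 0x1 = 1
lvl [9+:7] = (word>>9) & 0x7f = 103

31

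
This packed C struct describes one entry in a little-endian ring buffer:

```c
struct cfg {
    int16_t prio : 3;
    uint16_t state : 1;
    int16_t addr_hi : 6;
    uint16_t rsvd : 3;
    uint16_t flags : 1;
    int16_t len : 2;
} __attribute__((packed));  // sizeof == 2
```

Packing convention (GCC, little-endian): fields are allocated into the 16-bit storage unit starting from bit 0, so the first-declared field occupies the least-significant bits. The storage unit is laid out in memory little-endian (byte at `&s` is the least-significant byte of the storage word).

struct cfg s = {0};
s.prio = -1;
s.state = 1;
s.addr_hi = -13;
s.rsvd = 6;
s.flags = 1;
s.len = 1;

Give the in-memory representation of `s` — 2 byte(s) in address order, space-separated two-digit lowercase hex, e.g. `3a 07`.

prio:3 = -1 → 0x7 << 0 → word 0x0007
state:1 = 1 → 0x1 << 3 → word 0x000f
addr_hi:6 = -13 → 0x33 << 4 → word 0x033f
rsvd:3 = 6 → 0x6 << 10 → word 0x1b3f
flags:1 = 1 → 0x1 << 13 → word 0x3b3f
len:2 = 1 → 0x1 << 14 → word 0x7b3f
word = 0x7b3f → little-endian bytes:
  [0]=0x3f  [1]=0x7b

3f 7b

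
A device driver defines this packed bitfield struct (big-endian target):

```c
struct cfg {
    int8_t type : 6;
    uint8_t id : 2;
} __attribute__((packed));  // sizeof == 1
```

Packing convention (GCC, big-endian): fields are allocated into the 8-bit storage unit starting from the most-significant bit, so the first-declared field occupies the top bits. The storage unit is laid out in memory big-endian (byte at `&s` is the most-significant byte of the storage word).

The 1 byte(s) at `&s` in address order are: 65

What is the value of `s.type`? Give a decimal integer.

25

[0]=0x65 (big-endian) → word 0x65
type:6 @ bit 2 → (0x65>>2)&0x3f = 0x19  ←
id:2 @ bit 0 → (0x65>>0)&0x3 = 0x1
type signed 6b, MSB=0: value = 25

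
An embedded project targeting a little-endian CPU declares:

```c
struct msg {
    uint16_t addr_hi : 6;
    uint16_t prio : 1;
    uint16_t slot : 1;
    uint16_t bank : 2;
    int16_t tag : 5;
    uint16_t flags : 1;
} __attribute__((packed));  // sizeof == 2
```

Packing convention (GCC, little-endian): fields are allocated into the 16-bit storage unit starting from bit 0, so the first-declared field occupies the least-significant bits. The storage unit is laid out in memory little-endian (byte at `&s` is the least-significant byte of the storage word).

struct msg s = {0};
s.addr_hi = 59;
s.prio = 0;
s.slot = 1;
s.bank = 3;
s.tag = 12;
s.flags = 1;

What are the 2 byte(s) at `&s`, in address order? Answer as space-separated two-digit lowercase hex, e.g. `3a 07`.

addr_hi (6b) val=59 bits=0x3b at bit 0: 0x003b
prio (1b) val=0 bits=0x0 at bit 6: 0x003b
slot (1b) val=1 bits=0x1 at bit 7: 0x00bb
bank (2b) val=3 bits=0x3 at bit 8: 0x03bb
tag (5b) val=12 bits=0xc at bit 10: 0x33bb
flags (1b) val=1 bits=0x1 at bit 15: 0xb3bb
word = 0xb3bb → little-endian bytes:
  [0]=0xbb  [1]=0xb3

bb b3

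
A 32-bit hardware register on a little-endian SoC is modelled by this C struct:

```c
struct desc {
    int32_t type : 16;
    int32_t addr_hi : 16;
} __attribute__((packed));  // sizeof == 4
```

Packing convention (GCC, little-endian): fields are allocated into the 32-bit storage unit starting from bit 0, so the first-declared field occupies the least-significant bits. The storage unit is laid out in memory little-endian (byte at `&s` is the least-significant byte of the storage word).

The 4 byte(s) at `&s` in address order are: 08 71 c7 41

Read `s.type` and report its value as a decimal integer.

28936

[0]=0x08 [1]=0x71 [2]=0xc7 [3]=0x41 (little-endian) → word 0x41c77108
type:16 @ bit 0 → (0x41c77108>>0)&0xffff = 0x7108  ←
addr_hi:16 @ bit 16 → (0x41c77108>>16)&0xffff = 0x41c7
type signed 16b, MSB=0: value = 28936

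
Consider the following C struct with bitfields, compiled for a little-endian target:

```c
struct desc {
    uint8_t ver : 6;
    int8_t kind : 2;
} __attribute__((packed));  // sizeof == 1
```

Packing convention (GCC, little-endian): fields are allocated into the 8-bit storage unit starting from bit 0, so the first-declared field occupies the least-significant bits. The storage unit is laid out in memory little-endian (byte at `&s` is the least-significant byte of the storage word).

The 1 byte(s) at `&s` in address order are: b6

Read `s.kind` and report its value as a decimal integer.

-2

[0]=0xb6 (little-endian) → word 0xb6
ver [0+:6] = (word>>0) & 0x3f = 54
kind [6+:2] = (word>>6) & 0x3 = 2  ←
kind signed 2b, MSB=1: 2 - 4 = -2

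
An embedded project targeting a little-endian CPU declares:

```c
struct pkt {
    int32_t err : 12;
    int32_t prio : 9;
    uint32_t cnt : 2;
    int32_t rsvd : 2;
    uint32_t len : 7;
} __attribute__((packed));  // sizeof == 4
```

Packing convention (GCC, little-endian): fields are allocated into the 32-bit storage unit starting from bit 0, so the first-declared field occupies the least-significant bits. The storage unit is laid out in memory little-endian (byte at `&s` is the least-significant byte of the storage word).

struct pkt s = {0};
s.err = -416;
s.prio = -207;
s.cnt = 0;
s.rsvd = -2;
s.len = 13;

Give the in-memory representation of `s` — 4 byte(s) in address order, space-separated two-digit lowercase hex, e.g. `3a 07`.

err:12 = -416 → 0xe60 << 0 → word 0x00000e60
prio:9 = -207 → 0x131 << 12 → word 0x00131e60
cnt:2 = 0 → 0x0 << 21 → word 0x00131e60
rsvd:2 = -2 → 0x2 << 23 → word 0x01131e60
len:7 = 13 → 0xd << 25 → word 0x1b131e60
word = 0x1b131e60 → little-endian bytes:
  [0]=0x60  [1]=0x1e  [2]=0x13  [3]=0x1b

60 1e 13 1b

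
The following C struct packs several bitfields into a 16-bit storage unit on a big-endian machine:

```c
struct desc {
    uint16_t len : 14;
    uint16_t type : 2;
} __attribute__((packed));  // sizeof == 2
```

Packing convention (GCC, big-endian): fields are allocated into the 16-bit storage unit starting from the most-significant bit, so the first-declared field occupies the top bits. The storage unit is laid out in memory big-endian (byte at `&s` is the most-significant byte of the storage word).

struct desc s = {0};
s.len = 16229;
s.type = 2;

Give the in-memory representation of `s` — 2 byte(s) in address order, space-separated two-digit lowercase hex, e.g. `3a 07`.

len:14 = 16229 → 0x3f65 << 2 → word 0xfd94
type:2 = 2 → 0x2 << 0 → word 0xfd96
word = 0xfd96 → big-endian bytes:
  [0]=0xfd  [1]=0x96

fd 96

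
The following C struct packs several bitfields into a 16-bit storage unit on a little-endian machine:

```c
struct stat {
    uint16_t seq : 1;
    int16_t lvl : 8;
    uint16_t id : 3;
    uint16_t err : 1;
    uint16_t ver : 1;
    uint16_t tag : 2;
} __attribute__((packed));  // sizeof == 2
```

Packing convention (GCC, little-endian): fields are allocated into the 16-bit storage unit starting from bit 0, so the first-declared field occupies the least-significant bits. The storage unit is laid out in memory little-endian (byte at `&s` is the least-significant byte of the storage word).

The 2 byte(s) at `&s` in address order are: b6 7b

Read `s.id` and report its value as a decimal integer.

5

[0]=0xb6 [1]=0x7b (little-endian) → word 0x7bb6
seq [0+:1] = (word>>0) & 0x1 = 0
lvl [1+:8] = (word>>1) & 0xff = 219
id [9+:3] = (word>>9) & 0x7 = 5  ←
err [12+:1] = (word>>12) & 0x1 = 1
ver [13+:1] = (word>>13) & 0x1 = 1
tag [14+:2] = (word>>14) & 0x3 = 1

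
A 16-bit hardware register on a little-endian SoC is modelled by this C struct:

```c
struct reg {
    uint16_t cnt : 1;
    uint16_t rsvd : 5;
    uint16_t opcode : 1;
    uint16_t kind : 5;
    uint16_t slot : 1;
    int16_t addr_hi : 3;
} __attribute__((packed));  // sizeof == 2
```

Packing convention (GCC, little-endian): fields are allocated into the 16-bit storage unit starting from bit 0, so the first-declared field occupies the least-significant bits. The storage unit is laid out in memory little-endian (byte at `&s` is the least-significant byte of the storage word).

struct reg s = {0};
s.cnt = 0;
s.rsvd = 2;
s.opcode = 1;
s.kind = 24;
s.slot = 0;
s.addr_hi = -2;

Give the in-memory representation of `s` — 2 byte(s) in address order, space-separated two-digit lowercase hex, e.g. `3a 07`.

44 cc

[0+:1] cnt=0 & 0x1 = 0x0; word=0x0000
[1+:5] rsvd=2 & 0x1f = 0x2; word=0x0004
[6+:1] opcode=1 & 0x1 = 0x1; word=0x0044
[7+:5] kind=24 & 0x1f = 0x18; word=0x0c44
[12+:1] slot=0 & 0x1 = 0x0; word=0x0c44
[13+:3] addr_hi=-2 & 0x7 = 0x6; word=0xcc44
word = 0xcc44 → little-endian bytes:
  [0]=0x44  [1]=0xcc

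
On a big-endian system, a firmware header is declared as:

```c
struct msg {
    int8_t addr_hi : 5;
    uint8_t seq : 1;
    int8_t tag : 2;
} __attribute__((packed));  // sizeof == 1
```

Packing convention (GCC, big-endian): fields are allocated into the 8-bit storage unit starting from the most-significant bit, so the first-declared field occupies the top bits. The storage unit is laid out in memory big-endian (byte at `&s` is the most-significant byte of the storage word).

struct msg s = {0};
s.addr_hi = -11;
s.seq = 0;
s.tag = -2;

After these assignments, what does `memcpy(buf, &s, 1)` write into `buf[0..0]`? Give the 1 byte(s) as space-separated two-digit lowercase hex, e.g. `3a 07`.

[3+:5] addr_hi=-11 & 0x1f = 0x15; word=0xa8
[2+:1] seq=0 & 0x1 = 0x0; word=0xa8
[0+:2] tag=-2 & 0x3 = 0x2; word=0xaa
word = 0xaa → big-endian bytes:
  [0]=0xaa

aa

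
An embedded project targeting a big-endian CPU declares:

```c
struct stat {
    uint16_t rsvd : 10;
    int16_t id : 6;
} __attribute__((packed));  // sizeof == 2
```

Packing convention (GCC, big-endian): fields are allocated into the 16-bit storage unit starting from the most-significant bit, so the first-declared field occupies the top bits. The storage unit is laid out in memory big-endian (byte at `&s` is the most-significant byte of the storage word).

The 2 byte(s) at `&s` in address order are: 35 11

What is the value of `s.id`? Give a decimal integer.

17

[0]=0x35 [1]=0x11 (big-endian) → word 0x3511
rsvd:10 @ bit 6 → (0x3511>>6)&0x3ff = 0xd4
id:6 @ bit 0 → (0x3511>>0)&0x3f = 0x11  ←
id signed 6b, MSB=0: value = 17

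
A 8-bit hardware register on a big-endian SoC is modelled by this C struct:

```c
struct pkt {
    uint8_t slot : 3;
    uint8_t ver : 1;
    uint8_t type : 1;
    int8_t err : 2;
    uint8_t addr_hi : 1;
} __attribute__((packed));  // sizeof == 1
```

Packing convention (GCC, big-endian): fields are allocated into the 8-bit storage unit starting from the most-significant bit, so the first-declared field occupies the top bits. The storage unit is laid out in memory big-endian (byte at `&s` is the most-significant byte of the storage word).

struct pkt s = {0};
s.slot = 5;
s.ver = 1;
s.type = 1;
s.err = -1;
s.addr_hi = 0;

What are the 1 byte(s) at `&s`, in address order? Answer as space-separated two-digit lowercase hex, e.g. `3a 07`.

slot (3b) val=5 bits=0x5 at bit 5: 0xa0
ver (1b) val=1 bits=0x1 at bit 4: 0xb0
type (1b) val=1 bits=0x1 at bit 3: 0xb8
err (2b) val=-1 bits=0x3 at bit 1: 0xbe
addr_hi (1b) val=0 bits=0x0 at bit 0: 0xbe
word = 0xbe → big-endian bytes:
  [0]=0xbe

be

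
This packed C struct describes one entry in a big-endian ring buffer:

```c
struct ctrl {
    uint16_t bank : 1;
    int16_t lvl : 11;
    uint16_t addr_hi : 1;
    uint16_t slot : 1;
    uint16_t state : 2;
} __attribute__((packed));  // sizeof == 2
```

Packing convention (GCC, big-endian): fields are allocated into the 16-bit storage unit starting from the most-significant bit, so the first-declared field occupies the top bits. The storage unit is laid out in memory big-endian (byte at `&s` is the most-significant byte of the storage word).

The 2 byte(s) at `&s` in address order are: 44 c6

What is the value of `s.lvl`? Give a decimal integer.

-948

[0]=0x44 [1]=0xc6 (big-endian) → word 0x44c6
bank:1 @ bit 15 → (0x44c6>>15)&0x1 = 0x0
lvl:11 @ bit 4 → (0x44c6>>4)&0x7ff = 0x44c  ←
addr_hi:1 @ bit 3 → (0x44c6>>3)&0x1 = 0x0
slot:1 @ bit 2 → (0x44c6>>2)&0x1 = 0x1
state:2 @ bit 0 → (0x44c6>>0)&0x3 = 0x2
lvl signed 11b, MSB=1: 1100 - 2048 = -948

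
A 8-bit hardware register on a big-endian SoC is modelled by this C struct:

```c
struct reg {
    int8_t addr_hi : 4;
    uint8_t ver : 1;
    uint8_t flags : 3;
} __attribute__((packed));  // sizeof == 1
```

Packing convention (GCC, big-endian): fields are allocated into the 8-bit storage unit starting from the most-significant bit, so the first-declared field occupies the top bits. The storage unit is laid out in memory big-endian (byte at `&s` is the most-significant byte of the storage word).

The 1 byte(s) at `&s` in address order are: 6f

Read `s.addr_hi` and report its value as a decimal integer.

[0]=0x6f (big-endian) → word 0x6f
addr_hi:4 @ bit 4 → (0x6f>>4)&0xf = 0x6  ←
ver:1 @ bit 3 → (0x6f>>3)&0x1 = 0x1
flags:3 @ bit 0 → (0x6f>>0)&0x7 = 0x7
addr_hi signed 4b, MSB=0: value = 6

6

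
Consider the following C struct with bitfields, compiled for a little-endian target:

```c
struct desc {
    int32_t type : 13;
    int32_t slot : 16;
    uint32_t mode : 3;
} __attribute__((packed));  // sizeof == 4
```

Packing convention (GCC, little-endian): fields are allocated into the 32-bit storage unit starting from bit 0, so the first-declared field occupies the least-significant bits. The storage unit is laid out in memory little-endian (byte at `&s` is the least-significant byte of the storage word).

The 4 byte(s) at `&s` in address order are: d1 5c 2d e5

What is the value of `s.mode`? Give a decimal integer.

7

[0]=0xd1 [1]=0x5c [2]=0x2d [3]=0xe5 (little-endian) → word 0xe52d5cd1
type:13 @ bit 0 → (0xe52d5cd1>>0)&0x1fff = 0x1cd1
slot:16 @ bit 13 → (0xe52d5cd1>>13)&0xffff = 0x296a
mode:3 @ bit 29 → (0xe52d5cd1>>29)&0x7 = 0x7  ←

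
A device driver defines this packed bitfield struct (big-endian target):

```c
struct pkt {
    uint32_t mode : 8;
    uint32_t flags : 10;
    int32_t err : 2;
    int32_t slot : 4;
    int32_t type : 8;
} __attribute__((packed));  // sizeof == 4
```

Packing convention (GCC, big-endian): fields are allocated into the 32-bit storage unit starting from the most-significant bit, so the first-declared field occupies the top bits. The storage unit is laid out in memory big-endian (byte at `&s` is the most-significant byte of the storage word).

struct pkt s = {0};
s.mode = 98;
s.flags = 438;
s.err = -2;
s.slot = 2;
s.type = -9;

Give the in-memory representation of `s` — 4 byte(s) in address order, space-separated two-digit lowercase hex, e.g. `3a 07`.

62 6d a2 f7

[24+:8] mode=98 & 0xff = 0x62; word=0x62000000
[14+:10] flags=438 & 0x3ff = 0x1b6; word=0x626d8000
[12+:2] err=-2 & 0x3 = 0x2; word=0x626da000
[8+:4] slot=2 & 0xf = 0x2; word=0x626da200
[0+:8] type=-9 & 0xff = 0xf7; word=0x626da2f7
word = 0x626da2f7 → big-endian bytes:
  [0]=0x62  [1]=0x6d  [2]=0xa2  [3]=0xf7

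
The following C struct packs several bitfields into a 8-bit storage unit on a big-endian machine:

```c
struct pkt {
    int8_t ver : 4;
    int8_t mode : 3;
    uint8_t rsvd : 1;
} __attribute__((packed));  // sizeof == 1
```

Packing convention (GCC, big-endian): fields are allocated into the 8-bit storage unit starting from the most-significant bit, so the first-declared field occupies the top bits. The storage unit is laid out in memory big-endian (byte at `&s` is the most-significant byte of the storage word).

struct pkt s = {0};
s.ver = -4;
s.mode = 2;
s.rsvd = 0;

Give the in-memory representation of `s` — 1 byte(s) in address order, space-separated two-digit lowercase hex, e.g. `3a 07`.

c4

ver:4 = -4 → 0xc << 4 → word 0xc0
mode:3 = 2 → 0x2 << 1 → word 0xc4
rsvd:1 = 0 → 0x0 << 0 → word 0xc4
word = 0xc4 → big-endian bytes:
  [0]=0xc4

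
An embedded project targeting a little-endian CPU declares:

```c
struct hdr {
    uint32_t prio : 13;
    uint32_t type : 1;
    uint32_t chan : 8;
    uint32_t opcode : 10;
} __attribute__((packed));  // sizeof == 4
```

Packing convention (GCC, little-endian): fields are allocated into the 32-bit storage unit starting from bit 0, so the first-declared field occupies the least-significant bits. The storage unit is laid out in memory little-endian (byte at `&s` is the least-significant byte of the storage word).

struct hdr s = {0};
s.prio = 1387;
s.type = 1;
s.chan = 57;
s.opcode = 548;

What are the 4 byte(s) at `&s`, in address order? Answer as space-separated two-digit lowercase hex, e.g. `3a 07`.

prio:13 = 1387 → 0x56b << 0 → word 0x0000056b
type:1 = 1 → 0x1 << 13 → word 0x0000256b
chan:8 = 57 → 0x39 << 14 → word 0x000e656b
opcode:10 = 548 → 0x224 << 22 → word 0x890e656b
word = 0x890e656b → little-endian bytes:
  [0]=0x6b  [1]=0x65  [2]=0x0e  [3]=0x89

6b 65 0e 89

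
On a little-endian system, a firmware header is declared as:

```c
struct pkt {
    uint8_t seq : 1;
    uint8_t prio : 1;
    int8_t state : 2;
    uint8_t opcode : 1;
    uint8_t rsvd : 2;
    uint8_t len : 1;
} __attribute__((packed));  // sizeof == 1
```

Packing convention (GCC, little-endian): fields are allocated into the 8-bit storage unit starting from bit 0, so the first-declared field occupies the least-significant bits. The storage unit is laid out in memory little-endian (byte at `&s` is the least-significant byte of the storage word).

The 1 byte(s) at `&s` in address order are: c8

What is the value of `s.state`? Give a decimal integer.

-2

[0]=0xc8 (little-endian) → word 0xc8
seq:1 @ bit 0 → (0xc8>>0)&0x1 = 0x0
prio:1 @ bit 1 → (0xc8>>1)&0x1 = 0x0
state:2 @ bit 2 → (0xc8>>2)&0x3 = 0x2  ←
opcode:1 @ bit 4 → (0xc8>>4)&0x1 = 0x0
rsvd:2 @ bit 5 → (0xc8>>5)&0x3 = 0x2
len:1 @ bit 7 → (0xc8>>7)&0x1 = 0x1
state signed 2b, MSB=1: 2 - 4 = -2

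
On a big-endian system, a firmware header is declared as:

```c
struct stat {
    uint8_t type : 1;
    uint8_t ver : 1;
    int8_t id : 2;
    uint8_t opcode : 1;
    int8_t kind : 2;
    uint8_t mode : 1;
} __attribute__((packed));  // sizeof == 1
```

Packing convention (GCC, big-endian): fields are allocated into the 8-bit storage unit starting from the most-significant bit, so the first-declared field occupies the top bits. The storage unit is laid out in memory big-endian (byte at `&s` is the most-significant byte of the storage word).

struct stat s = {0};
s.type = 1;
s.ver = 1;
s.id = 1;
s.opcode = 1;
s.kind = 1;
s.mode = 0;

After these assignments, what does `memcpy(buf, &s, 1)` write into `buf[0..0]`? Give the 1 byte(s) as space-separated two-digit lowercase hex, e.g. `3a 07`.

da

type (1b) val=1 bits=0x1 at bit 7: 0x80
ver (1b) val=1 bits=0x1 at bit 6: 0xc0
id (2b) val=1 bits=0x1 at bit 4: 0xd0
opcode (1b) val=1 bits=0x1 at bit 3: 0xd8
kind (2b) val=1 bits=0x1 at bit 1: 0xda
mode (1b) val=0 bits=0x0 at bit 0: 0xda
word = 0xda → big-endian bytes:
  [0]=0xda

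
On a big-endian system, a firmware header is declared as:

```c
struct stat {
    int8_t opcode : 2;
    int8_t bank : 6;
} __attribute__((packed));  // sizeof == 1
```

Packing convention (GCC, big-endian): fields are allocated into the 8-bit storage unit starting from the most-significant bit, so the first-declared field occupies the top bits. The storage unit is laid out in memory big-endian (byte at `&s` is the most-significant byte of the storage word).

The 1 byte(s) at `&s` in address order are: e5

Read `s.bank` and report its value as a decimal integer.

[0]=0xe5 (big-endian) → word 0xe5
opcode [6+:2] = (word>>6) & 0x3 = 3
bank [0+:6] = (word>>0) & 0x3f = 37  ←
bank signed 6b, MSB=1: 37 - 64 = -27

-27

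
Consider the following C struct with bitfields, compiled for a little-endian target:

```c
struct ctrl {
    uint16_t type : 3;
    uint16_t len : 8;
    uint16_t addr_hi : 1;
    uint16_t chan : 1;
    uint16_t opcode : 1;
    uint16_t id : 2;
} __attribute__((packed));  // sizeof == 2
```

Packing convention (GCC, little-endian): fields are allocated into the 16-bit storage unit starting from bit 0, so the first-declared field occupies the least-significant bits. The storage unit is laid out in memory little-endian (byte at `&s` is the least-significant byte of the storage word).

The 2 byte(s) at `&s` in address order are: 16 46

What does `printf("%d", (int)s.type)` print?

6

[0]=0x16 [1]=0x46 (little-endian) → word 0x4616
type:3 @ bit 0 → (0x4616>>0)&0x7 = 0x6  ←
len:8 @ bit 3 → (0x4616>>3)&0xff = 0xc2
addr_hi:1 @ bit 11 → (0x4616>>11)&0x1 = 0x0
chan:1 @ bit 12 → (0x4616>>12)&0x1 = 0x0
opcode:1 @ bit 13 → (0x4616>>13)&0x1 = 0x0
id:2 @ bit 14 → (0x4616>>14)&0x3 = 0x1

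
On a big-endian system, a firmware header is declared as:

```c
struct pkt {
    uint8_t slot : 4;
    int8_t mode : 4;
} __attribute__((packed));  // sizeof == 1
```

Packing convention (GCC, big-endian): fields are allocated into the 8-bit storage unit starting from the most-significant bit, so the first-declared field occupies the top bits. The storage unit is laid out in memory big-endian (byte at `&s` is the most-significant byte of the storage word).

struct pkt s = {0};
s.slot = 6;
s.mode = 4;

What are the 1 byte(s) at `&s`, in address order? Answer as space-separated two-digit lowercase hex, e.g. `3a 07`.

[4+:4] slot=6 & 0xf = 0x6; word=0x60
[0+:4] mode=4 & 0xf = 0x4; word=0x64
word = 0x64 → big-endian bytes:
  [0]=0x64

64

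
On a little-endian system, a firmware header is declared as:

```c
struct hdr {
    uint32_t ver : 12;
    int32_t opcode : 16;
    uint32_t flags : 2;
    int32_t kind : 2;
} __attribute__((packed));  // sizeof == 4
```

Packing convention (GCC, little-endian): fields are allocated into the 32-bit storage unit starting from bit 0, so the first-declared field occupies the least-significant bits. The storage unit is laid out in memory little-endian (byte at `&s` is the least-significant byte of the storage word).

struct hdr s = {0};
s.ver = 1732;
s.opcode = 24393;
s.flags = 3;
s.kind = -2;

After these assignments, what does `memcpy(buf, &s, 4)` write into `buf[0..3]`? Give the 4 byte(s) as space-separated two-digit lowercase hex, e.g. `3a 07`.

c4 96 f4 b5

[0+:12] ver=1732 & 0xfff = 0x6c4; word=0x000006c4
[12+:16] opcode=24393 & 0xffff = 0x5f49; word=0x05f496c4
[28+:2] flags=3 & 0x3 = 0x3; word=0x35f496c4
[30+:2] kind=-2 & 0x3 = 0x2; word=0xb5f496c4
word = 0xb5f496c4 → little-endian bytes:
  [0]=0xc4  [1]=0x96  [2]=0xf4  [3]=0xb5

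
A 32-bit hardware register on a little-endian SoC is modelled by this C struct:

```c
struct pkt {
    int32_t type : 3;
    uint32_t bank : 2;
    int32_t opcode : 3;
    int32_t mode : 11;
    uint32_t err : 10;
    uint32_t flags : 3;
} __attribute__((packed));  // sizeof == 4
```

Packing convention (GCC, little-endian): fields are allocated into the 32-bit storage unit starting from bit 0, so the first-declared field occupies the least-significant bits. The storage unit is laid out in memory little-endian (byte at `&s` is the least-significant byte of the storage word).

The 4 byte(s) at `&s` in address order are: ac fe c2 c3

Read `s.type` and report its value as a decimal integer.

[0]=0xac [1]=0xfe [2]=0xc2 [3]=0xc3 (little-endian) → word 0xc3c2feac
type:3 @ bit 0 → (0xc3c2feac>>0)&0x7 = 0x4  ←
bank:2 @ bit 3 → (0xc3c2feac>>3)&0x3 = 0x1
opcode:3 @ bit 5 → (0xc3c2feac>>5)&0x7 = 0x5
mode:11 @ bit 8 → (0xc3c2feac>>8)&0x7ff = 0x2fe
err:10 @ bit 19 → (0xc3c2feac>>19)&0x3ff = 0x78
flags:3 @ bit 29 → (0xc3c2feac>>29)&0x7 = 0x6
type signed 3b, MSB=1: 4 - 8 = -4

-4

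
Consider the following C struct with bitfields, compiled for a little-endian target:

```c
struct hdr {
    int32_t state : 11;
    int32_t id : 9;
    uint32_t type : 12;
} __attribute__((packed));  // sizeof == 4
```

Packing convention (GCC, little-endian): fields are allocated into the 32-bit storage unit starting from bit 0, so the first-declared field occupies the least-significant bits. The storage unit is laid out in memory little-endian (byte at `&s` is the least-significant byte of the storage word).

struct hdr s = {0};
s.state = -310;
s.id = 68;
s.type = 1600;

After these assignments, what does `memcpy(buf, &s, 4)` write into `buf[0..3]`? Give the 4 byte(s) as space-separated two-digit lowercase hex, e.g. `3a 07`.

state (11b) val=-310 bits=0x6ca at bit 0: 0x000006ca
id (9b) val=68 bits=0x44 at bit 11: 0x000226ca
type (12b) val=1600 bits=0x640 at bit 20: 0x640226ca
word = 0x640226ca → little-endian bytes:
  [0]=0xca  [1]=0x26  [2]=0x02  [3]=0x64

ca 26 02 64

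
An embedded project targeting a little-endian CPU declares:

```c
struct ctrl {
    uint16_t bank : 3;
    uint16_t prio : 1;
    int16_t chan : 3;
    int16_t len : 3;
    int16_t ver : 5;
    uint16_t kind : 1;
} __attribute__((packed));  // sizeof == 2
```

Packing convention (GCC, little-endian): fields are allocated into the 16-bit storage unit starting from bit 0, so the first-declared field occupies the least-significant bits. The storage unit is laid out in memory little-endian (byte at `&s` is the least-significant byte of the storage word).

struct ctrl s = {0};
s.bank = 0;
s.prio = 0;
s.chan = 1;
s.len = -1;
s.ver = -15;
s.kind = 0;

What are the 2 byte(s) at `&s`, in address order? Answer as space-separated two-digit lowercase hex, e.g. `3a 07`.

bank (3b) val=0 bits=0x0 at bit 0: 0x0000
prio (1b) val=0 bits=0x0 at bit 3: 0x0000
chan (3b) val=1 bits=0x1 at bit 4: 0x0010
len (3b) val=-1 bits=0x7 at bit 7: 0x0390
ver (5b) val=-15 bits=0x11 at bit 10: 0x4790
kind (1b) val=0 bits=0x0 at bit 15: 0x4790
word = 0x4790 → little-endian bytes:
  [0]=0x90  [1]=0x47

90 47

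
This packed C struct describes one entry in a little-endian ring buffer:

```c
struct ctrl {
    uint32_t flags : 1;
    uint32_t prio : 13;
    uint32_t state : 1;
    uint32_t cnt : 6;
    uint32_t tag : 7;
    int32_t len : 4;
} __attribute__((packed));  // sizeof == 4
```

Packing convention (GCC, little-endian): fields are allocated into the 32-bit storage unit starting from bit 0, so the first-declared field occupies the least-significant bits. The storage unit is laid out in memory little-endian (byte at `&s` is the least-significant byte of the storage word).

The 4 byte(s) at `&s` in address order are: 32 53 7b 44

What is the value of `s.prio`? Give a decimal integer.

[0]=0x32 [1]=0x53 [2]=0x7b [3]=0x44 (little-endian) → word 0x447b5332
flags:1 @ bit 0 → (0x447b5332>>0)&0x1 = 0x0
prio:13 @ bit 1 → (0x447b5332>>1)&0x1fff = 0x999  ←
state:1 @ bit 14 → (0x447b5332>>14)&0x1 = 0x1
cnt:6 @ bit 15 → (0x447b5332>>15)&0x3f = 0x36
tag:7 @ bit 21 → (0x447b5332>>21)&0x7f = 0x23
len:4 @ bit 28 → (0x447b5332>>28)&0xf = 0x4

2457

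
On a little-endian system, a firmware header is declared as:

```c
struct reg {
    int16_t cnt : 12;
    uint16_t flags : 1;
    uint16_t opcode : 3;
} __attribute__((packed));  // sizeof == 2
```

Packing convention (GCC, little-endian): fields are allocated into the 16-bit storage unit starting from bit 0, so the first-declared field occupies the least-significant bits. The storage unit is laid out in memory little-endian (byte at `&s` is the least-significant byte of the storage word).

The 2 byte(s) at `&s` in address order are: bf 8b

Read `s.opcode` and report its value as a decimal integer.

4

[0]=0xbf [1]=0x8b (little-endian) → word 0x8bbf
cnt [0+:12] = (word>>0) & 0xfff = 3007
flags [12+:1] = (word>>12) & 0x1 = 0
opcode [13+:3] = (word>>13) & 0x7 = 4  ←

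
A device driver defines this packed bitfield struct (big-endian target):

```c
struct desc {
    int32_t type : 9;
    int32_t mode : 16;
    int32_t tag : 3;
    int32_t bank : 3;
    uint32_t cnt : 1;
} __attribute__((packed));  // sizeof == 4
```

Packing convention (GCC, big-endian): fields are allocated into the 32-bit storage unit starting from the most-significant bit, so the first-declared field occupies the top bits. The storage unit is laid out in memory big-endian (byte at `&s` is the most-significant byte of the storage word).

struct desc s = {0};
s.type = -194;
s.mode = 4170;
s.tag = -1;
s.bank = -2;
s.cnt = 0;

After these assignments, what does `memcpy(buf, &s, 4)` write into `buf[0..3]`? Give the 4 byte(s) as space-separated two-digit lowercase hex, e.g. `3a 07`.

type:9 = -194 → 0x13e << 23 → word 0x9f000000
mode:16 = 4170 → 0x104a << 7 → word 0x9f082500
tag:3 = -1 → 0x7 << 4 → word 0x9f082570
bank:3 = -2 → 0x6 << 1 → word 0x9f08257c
cnt:1 = 0 → 0x0 << 0 → word 0x9f08257c
word = 0x9f08257c → big-endian bytes:
  [0]=0x9f  [1]=0x08  [2]=0x25  [3]=0x7c

9f 08 25 7c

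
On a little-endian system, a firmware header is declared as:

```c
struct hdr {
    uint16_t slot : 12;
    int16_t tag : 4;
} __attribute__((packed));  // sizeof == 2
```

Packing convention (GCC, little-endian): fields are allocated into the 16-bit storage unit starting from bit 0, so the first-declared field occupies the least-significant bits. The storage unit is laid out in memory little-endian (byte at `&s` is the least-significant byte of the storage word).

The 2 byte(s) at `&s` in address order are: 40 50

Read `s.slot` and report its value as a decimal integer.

[0]=0x40 [1]=0x50 (little-endian) → word 0x5040
slot [0+:12] = (word>>0) & 0xfff = 64  ←
tag [12+:4] = (word>>12) & 0xf = 5

64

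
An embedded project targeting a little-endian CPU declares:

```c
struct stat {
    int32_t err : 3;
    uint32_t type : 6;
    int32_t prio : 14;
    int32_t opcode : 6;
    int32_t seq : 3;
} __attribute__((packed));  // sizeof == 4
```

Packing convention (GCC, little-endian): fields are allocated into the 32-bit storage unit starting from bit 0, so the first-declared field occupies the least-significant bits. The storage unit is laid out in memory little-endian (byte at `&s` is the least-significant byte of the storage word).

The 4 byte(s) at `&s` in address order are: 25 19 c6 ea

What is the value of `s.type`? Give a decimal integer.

[0]=0x25 [1]=0x19 [2]=0xc6 [3]=0xea (little-endian) → word 0xeac61925
err [0+:3] = (word>>0) & 0x7 = 5
type [3+:6] = (word>>3) & 0x3f = 36  ←
prio [9+:14] = (word>>9) & 0x3fff = 8972
opcode [23+:6] = (word>>23) & 0x3f = 21
seq [29+:3] = (word>>29) & 0x7 = 7

36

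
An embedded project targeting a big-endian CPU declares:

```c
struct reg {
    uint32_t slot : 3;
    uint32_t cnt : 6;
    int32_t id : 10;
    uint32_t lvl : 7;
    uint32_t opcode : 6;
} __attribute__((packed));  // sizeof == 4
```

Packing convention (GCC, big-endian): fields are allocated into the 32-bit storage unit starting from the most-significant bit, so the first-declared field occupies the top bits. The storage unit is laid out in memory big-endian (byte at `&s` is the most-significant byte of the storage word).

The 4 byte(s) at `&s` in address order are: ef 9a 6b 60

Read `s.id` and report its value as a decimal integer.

[0]=0xef [1]=0x9a [2]=0x6b [3]=0x60 (big-endian) → word 0xef9a6b60
slot:3 @ bit 29 → (0xef9a6b60>>29)&0x7 = 0x7
cnt:6 @ bit 23 → (0xef9a6b60>>23)&0x3f = 0x1f
id:10 @ bit 13 → (0xef9a6b60>>13)&0x3ff = 0xd3  ←
lvl:7 @ bit 6 → (0xef9a6b60>>6)&0x7f = 0x2d
opcode:6 @ bit 0 → (0xef9a6b60>>0)&0x3f = 0x20
id signed 10b, MSB=0: value = 211

211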